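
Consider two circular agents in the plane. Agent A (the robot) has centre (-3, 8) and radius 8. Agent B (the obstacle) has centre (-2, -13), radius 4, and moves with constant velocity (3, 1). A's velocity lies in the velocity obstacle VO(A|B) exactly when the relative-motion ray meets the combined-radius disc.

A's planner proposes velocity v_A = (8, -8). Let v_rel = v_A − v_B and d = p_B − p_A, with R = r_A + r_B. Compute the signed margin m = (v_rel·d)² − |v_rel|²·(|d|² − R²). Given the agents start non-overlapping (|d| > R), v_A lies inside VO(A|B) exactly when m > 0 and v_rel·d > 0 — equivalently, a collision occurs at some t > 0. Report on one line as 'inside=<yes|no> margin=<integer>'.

d = (1, -21),  |d|² = 442;  R = 8+4 = 12,  c = 442−12² = 298
v_rel = (5, -9),  |v_rel|² = 106;  v_rel·d = (5)·(1) + (-9)·(-21) = 194
106·t² − 388·t + 298 = 0  ⇒  m = 194² − 106·298 = 6048
m = 6048 > 0,  v_rel·d = 194 > 0  ⇒  inside

inside=yes margin=6048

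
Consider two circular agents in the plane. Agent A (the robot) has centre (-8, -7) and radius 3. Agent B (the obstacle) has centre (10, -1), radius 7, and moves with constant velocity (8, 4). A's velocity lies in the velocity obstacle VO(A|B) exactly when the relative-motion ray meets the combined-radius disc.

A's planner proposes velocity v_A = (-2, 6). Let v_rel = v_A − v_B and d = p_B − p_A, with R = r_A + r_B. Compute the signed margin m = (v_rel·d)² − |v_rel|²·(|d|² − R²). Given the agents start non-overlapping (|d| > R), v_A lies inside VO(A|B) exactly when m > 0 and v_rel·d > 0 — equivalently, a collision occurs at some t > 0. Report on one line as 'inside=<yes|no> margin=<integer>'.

d = (18, 6),  |d|² = 360;  R = 3+7 = 10,  c = 360−10² = 260
v_rel = (-10, 2),  |v_rel|² = 104;  v_rel·d = (-10)·(18) + (2)·(6) = -168
104·t² + 336·t + 260 = 0  ⇒  m = (-168)² − 104·260 = 1184
m = 1184 > 0,  v_rel·d = -168 < 0  ⇒  outside

inside=no margin=1184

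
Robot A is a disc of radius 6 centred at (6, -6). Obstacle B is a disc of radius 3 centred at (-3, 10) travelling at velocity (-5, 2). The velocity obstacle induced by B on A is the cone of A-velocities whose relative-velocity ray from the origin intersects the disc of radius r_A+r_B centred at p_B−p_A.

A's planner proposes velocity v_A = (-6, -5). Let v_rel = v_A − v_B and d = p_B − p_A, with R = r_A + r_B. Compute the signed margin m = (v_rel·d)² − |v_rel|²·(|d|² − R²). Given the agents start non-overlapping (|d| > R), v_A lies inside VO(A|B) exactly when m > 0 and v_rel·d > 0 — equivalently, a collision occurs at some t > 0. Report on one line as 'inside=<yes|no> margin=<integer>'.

d = (-9, 16),  |d|² = 337;  R = 6+3 = 9,  c = 337−9² = 256
v_rel = (-1, -7),  |v_rel|² = 50;  v_rel·d = (-1)·(-9) + (-7)·(16) = -103
50·t² + 206·t + 256 = 0  ⇒  m = (-103)² − 50·256 = -2191
m = -2191 < 0,  v_rel·d = -103 < 0  ⇒  outside

inside=no margin=-2191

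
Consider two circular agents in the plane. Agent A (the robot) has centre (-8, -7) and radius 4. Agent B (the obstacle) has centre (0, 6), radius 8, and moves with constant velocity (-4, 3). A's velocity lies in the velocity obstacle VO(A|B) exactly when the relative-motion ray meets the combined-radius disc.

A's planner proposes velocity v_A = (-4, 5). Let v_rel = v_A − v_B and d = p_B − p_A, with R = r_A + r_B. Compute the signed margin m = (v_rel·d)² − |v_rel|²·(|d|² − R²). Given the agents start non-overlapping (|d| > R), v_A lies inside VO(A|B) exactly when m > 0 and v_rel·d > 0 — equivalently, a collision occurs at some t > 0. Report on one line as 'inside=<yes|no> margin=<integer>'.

d = (8, 13),  |d|² = 233;  R = 4+8 = 12,  c = 233−12² = 89
v_rel = (0, 2),  |v_rel|² = 4;  v_rel·d = (0)·(8) + (2)·(13) = 26
4·t² − 52·t + 89 = 0  ⇒  m = 26² − 4·89 = 320
m = 320 > 0,  v_rel·d = 26 > 0  ⇒  inside

inside=yes margin=320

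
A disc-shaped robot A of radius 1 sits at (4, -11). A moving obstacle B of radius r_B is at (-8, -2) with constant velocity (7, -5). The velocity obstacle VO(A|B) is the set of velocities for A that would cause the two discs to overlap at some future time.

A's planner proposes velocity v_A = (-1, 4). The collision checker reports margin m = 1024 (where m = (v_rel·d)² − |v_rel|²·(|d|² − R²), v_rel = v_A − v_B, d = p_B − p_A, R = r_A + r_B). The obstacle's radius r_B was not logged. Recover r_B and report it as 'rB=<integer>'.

m = 1024
d = (-12, 9);  v_rel = (-8, 9),  |v_rel|² = 145
v_rel×d = (-8)·(9) − (9)·(-12) = 36
since m = R²·145 − 36²:  R² = (1296 + 1024) / 145 = 16
R = √16 = 4  ⇒  r_B = 4 − 1 = 3

rB=3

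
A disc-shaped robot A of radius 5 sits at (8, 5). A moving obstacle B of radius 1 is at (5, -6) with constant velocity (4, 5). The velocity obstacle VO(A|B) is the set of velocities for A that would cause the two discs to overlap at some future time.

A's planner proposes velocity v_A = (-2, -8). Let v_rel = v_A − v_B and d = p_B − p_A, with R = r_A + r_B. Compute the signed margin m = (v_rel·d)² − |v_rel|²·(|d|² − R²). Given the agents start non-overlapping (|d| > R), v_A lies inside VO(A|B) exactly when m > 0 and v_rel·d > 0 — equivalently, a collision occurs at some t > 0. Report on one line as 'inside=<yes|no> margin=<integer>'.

d = (-3, -11),  |d|² = 130;  R = 5+1 = 6,  c = 130−6² = 94
v_rel = (-6, -13),  |v_rel|² = 205;  v_rel·d = (-6)·(-3) + (-13)·(-11) = 161
205·t² − 322·t + 94 = 0  ⇒  m = 161² − 205·94 = 6651
m = 6651 > 0,  v_rel·d = 161 > 0  ⇒  inside

inside=yes margin=6651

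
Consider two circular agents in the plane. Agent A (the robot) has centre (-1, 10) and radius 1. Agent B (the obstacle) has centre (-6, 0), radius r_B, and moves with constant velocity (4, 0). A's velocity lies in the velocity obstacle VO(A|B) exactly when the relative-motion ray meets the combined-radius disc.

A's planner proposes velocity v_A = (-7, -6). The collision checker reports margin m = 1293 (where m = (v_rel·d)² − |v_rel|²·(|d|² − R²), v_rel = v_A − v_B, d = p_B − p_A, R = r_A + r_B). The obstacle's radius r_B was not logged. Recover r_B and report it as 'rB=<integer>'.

m = 1293
d = (-5, -10);  v_rel = (-11, -6),  |v_rel|² = 157
v_rel×d = (-11)·(-10) − (-6)·(-5) = 80
since m = R²·157 − 80²:  R² = (6400 + 1293) / 157 = 49
R = √49 = 7  ⇒  r_B = 7 − 1 = 6

rB=6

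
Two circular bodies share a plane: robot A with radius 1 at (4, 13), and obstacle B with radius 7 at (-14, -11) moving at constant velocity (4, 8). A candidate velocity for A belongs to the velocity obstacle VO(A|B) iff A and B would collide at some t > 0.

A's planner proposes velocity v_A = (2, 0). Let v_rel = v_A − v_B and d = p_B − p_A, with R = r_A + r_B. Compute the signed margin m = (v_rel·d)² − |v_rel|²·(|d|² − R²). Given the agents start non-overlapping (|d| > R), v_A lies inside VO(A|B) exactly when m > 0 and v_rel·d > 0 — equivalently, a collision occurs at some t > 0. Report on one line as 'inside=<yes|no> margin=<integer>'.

d = (-18, -24),  |d|² = 900;  R = 1+7 = 8,  c = 900−8² = 836
v_rel = (-2, -8),  |v_rel|² = 68;  v_rel·d = (-2)·(-18) + (-8)·(-24) = 228
68·t² − 456·t + 836 = 0  ⇒  m = 228² − 68·836 = -4864
m = -4864 < 0,  v_rel·d = 228 > 0  ⇒  outside

inside=no margin=-4864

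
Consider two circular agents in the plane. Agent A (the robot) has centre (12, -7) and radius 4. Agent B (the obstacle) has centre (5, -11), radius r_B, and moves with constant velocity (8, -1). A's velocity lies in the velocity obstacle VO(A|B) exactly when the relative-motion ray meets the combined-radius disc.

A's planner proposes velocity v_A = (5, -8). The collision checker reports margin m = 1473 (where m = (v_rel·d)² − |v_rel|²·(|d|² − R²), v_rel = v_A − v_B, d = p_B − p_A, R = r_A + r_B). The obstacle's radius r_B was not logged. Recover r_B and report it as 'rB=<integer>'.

m = 1473
d = (-7, -4);  v_rel = (-3, -7),  |v_rel|² = 58
v_rel×d = (-3)·(-4) − (-7)·(-7) = -37
since m = R²·58 − (-37)²:  R² = (1369 + 1473) / 58 = 49
R = √49 = 7  ⇒  r_B = 7 − 4 = 3

rB=3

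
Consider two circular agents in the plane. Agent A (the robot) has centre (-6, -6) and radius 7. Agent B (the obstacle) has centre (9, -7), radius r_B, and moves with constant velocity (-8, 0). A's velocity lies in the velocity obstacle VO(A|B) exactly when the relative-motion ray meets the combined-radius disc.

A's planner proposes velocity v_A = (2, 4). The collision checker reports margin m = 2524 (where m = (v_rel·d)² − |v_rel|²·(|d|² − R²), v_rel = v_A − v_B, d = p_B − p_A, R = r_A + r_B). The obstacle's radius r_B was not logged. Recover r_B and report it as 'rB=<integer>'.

m = 2524
d = (15, -1);  v_rel = (10, 4),  |v_rel|² = 116
v_rel×d = (10)·(-1) − (4)·(15) = -70
since m = R²·116 − (-70)²:  R² = (4900 + 2524) / 116 = 64
R = √64 = 8  ⇒  r_B = 8 − 7 = 1

rB=1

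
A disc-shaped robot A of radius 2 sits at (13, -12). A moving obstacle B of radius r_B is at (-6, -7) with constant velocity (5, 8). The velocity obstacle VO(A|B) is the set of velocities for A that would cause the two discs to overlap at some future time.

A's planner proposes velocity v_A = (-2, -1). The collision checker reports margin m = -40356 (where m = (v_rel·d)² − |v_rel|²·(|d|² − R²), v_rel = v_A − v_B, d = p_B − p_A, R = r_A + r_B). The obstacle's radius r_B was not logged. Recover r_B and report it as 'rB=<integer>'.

m = -40356
d = (-19, 5);  v_rel = (-7, -9),  |v_rel|² = 130
v_rel×d = (-7)·(5) − (-9)·(-19) = -206
since m = R²·130 − (-206)²:  R² = (42436 + -40356) / 130 = 16
R = √16 = 4  ⇒  r_B = 4 − 2 = 2

rB=2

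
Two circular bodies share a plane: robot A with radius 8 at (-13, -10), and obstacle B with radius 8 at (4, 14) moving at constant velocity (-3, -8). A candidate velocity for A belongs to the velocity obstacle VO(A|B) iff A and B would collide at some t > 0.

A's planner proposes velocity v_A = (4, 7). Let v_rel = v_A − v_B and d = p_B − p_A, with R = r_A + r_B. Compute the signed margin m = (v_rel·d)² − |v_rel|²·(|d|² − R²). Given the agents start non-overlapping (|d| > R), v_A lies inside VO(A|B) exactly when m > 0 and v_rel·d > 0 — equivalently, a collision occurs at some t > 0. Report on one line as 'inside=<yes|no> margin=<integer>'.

d = (17, 24),  |d|² = 865;  R = 8+8 = 16,  c = 865−16² = 609
v_rel = (7, 15),  |v_rel|² = 274;  v_rel·d = (7)·(17) + (15)·(24) = 479
274·t² − 958·t + 609 = 0  ⇒  m = 479² − 274·609 = 62575
m = 62575 > 0,  v_rel·d = 479 > 0  ⇒  inside

inside=yes margin=62575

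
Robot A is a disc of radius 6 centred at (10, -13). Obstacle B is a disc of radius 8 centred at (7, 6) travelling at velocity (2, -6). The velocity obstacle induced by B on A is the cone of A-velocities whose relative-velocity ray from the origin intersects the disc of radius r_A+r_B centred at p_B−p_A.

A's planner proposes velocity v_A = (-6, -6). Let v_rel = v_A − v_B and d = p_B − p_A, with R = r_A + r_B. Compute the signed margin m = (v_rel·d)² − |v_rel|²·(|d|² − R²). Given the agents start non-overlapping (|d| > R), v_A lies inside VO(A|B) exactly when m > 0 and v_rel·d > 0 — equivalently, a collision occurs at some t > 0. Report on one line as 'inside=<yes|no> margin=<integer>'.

d = (-3, 19),  |d|² = 370;  R = 6+8 = 14,  c = 370−14² = 174
v_rel = (-8, 0),  |v_rel|² = 64;  v_rel·d = (-8)·(-3) + (0)·(19) = 24
64·t² − 48·t + 174 = 0  ⇒  m = 24² − 64·174 = -10560
m = -10560 < 0,  v_rel·d = 24 > 0  ⇒  outside

inside=no margin=-10560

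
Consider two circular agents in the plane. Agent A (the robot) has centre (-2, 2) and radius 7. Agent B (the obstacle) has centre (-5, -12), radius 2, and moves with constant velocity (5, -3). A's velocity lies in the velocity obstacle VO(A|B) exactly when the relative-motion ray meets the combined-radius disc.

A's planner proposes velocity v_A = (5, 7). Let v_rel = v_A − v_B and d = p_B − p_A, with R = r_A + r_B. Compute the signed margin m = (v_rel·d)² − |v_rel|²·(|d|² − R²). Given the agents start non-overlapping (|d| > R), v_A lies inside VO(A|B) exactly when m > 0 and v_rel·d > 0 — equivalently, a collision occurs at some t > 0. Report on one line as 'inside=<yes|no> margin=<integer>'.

d = (-3, -14),  |d|² = 205;  R = 7+2 = 9,  c = 205−9² = 124
v_rel = (0, 10),  |v_rel|² = 100;  v_rel·d = (0)·(-3) + (10)·(-14) = -140
100·t² + 280·t + 124 = 0  ⇒  m = (-140)² − 100·124 = 7200
m = 7200 > 0,  v_rel·d = -140 < 0  ⇒  outside

inside=no margin=7200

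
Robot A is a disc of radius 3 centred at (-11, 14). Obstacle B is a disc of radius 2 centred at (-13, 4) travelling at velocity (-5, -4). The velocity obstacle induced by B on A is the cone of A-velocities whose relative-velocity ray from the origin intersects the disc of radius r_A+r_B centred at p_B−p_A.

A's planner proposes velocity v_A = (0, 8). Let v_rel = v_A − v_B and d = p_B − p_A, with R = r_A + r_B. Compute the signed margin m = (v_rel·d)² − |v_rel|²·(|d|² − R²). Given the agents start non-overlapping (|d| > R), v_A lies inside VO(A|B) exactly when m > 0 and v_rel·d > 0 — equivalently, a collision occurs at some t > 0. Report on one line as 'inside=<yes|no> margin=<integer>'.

d = (-2, -10),  |d|² = 104;  R = 3+2 = 5,  c = 104−5² = 79
v_rel = (5, 12),  |v_rel|² = 169;  v_rel·d = (5)·(-2) + (12)·(-10) = -130
169·t² + 260·t + 79 = 0  ⇒  m = (-130)² − 169·79 = 3549
m = 3549 > 0,  v_rel·d = -130 < 0  ⇒  outside

inside=no margin=3549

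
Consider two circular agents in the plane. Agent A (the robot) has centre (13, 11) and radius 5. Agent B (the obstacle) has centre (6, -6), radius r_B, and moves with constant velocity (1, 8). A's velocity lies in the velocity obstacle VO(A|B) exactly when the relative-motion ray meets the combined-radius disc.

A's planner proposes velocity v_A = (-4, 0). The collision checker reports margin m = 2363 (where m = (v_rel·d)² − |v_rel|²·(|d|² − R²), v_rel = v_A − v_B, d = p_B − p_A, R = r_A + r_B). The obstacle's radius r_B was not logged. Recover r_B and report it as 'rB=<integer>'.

m = 2363
d = (-7, -17);  v_rel = (-5, -8),  |v_rel|² = 89
v_rel×d = (-5)·(-17) − (-8)·(-7) = 29
since m = R²·89 − 29²:  R² = (841 + 2363) / 89 = 36
R = √36 = 6  ⇒  r_B = 6 − 5 = 1

rB=1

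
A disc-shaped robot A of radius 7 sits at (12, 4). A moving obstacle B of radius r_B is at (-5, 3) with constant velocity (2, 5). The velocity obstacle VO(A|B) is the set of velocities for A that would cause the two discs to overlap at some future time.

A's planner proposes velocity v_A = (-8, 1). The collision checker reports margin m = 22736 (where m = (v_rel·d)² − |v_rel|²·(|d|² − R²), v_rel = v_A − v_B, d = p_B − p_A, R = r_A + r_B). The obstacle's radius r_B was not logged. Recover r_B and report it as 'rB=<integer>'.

m = 22736
d = (-17, -1);  v_rel = (-10, -4),  |v_rel|² = 116
v_rel×d = (-10)·(-1) − (-4)·(-17) = -58
since m = R²·116 − (-58)²:  R² = (3364 + 22736) / 116 = 225
R = √225 = 15  ⇒  r_B = 15 − 7 = 8

rB=8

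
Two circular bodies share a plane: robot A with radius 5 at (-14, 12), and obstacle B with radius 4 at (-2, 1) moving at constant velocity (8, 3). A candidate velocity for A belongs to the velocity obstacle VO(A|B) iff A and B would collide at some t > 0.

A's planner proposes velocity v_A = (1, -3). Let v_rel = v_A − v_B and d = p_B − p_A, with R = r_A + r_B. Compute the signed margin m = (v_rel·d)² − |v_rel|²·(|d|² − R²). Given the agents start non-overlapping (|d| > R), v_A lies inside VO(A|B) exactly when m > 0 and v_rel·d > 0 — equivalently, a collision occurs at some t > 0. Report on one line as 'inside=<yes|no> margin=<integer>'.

d = (12, -11),  |d|² = 265;  R = 5+4 = 9,  c = 265−9² = 184
v_rel = (-7, -6),  |v_rel|² = 85;  v_rel·d = (-7)·(12) + (-6)·(-11) = -18
85·t² + 36·t + 184 = 0  ⇒  m = (-18)² − 85·184 = -15316
m = -15316 < 0,  v_rel·d = -18 < 0  ⇒  outside

inside=no margin=-15316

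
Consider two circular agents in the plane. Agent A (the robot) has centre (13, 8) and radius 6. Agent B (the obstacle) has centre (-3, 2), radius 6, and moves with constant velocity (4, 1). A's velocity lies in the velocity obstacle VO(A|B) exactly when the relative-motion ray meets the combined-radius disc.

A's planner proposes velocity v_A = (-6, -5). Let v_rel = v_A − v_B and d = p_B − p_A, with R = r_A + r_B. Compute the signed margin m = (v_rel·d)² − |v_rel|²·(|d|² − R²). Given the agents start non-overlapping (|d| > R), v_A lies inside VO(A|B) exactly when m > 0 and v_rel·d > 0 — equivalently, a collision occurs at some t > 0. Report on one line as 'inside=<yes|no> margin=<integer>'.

d = (-16, -6),  |d|² = 292;  R = 6+6 = 12,  c = 292−12² = 148
v_rel = (-10, -6),  |v_rel|² = 136;  v_rel·d = (-10)·(-16) + (-6)·(-6) = 196
136·t² − 392·t + 148 = 0  ⇒  m = 196² − 136·148 = 18288
m = 18288 > 0,  v_rel·d = 196 > 0  ⇒  inside

inside=yes margin=18288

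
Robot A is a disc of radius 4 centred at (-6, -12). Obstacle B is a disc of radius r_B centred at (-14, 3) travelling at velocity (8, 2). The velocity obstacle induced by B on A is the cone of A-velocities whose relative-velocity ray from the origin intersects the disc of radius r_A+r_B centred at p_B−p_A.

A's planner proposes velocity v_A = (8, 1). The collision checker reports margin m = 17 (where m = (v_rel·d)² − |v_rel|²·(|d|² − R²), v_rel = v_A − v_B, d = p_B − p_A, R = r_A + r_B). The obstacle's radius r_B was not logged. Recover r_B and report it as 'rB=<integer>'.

m = 17
d = (-8, 15);  v_rel = (0, -1),  |v_rel|² = 1
v_rel×d = (0)·(15) − (-1)·(-8) = -8
since m = R²·1 − (-8)²:  R² = (64 + 17) / 1 = 81
R = √81 = 9  ⇒  r_B = 9 − 4 = 5

rB=5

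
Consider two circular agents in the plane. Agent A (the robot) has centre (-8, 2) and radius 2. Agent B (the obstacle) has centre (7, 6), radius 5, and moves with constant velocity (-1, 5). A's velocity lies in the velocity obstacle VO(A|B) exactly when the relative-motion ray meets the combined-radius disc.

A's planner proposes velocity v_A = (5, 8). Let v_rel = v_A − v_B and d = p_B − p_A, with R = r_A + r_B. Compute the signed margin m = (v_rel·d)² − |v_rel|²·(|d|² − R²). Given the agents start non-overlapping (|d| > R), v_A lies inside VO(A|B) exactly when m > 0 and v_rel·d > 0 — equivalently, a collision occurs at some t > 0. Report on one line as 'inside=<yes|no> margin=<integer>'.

d = (15, 4),  |d|² = 241;  R = 2+5 = 7,  c = 241−7² = 192
v_rel = (6, 3),  |v_rel|² = 45;  v_rel·d = (6)·(15) + (3)·(4) = 102
45·t² − 204·t + 192 = 0  ⇒  m = 102² − 45·192 = 1764
m = 1764 > 0,  v_rel·d = 102 > 0  ⇒  inside

inside=yes margin=1764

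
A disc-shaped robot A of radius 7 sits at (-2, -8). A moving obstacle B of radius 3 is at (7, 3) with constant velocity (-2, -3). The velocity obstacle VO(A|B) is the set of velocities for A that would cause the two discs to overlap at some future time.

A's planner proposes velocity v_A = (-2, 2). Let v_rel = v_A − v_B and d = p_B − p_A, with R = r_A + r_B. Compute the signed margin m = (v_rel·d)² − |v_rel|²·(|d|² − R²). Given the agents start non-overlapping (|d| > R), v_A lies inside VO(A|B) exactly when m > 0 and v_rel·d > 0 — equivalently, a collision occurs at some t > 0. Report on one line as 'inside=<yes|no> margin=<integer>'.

d = (9, 11),  |d|² = 202;  R = 7+3 = 10,  c = 202−10² = 102
v_rel = (0, 5),  |v_rel|² = 25;  v_rel·d = (0)·(9) + (5)·(11) = 55
25·t² − 110·t + 102 = 0  ⇒  m = 55² − 25·102 = 475
m = 475 > 0,  v_rel·d = 55 > 0  ⇒  inside

inside=yes margin=475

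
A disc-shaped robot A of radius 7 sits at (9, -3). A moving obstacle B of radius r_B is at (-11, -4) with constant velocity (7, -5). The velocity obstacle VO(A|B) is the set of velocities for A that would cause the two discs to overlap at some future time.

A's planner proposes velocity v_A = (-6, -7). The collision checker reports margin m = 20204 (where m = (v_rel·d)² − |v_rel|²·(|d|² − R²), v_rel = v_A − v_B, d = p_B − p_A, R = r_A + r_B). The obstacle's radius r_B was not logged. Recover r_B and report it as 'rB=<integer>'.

m = 20204
d = (-20, -1);  v_rel = (-13, -2),  |v_rel|² = 173
v_rel×d = (-13)·(-1) − (-2)·(-20) = -27
since m = R²·173 − (-27)²:  R² = (729 + 20204) / 173 = 121
R = √121 = 11  ⇒  r_B = 11 − 7 = 4

rB=4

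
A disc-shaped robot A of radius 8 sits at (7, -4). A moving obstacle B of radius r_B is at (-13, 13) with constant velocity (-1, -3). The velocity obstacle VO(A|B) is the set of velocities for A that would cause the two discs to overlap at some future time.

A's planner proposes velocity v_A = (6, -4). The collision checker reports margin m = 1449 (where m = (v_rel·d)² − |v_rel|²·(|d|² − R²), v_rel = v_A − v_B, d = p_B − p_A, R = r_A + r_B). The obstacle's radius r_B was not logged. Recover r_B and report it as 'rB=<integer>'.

m = 1449
d = (-20, 17);  v_rel = (7, -1),  |v_rel|² = 50
v_rel×d = (7)·(17) − (-1)·(-20) = 99
since m = R²·50 − 99²:  R² = (9801 + 1449) / 50 = 225
R = √225 = 15  ⇒  r_B = 15 − 8 = 7

rB=7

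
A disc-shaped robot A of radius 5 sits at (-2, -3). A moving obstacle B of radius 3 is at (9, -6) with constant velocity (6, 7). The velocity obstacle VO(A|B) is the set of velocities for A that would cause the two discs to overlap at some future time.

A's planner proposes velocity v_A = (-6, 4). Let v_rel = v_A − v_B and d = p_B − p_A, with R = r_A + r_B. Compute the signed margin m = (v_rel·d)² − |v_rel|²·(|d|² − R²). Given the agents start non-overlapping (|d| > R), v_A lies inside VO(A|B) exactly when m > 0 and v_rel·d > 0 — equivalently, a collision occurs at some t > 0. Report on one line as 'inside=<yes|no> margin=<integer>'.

d = (11, -3),  |d|² = 130;  R = 5+3 = 8,  c = 130−8² = 66
v_rel = (-12, -3),  |v_rel|² = 153;  v_rel·d = (-12)·(11) + (-3)·(-3) = -123
153·t² + 246·t + 66 = 0  ⇒  m = (-123)² − 153·66 = 5031
m = 5031 > 0,  v_rel·d = -123 < 0  ⇒  outside

inside=no margin=5031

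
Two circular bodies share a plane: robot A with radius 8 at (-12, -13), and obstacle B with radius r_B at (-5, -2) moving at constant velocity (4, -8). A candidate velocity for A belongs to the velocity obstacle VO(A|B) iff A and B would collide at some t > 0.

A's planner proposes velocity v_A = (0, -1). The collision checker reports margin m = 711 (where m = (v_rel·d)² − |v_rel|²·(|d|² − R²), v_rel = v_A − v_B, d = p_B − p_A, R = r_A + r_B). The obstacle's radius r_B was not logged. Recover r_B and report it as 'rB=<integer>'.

m = 711
d = (7, 11);  v_rel = (-4, 7),  |v_rel|² = 65
v_rel×d = (-4)·(11) − (7)·(7) = -93
since m = R²·65 − (-93)²:  R² = (8649 + 711) / 65 = 144
R = √144 = 12  ⇒  r_B = 12 − 8 = 4

rB=4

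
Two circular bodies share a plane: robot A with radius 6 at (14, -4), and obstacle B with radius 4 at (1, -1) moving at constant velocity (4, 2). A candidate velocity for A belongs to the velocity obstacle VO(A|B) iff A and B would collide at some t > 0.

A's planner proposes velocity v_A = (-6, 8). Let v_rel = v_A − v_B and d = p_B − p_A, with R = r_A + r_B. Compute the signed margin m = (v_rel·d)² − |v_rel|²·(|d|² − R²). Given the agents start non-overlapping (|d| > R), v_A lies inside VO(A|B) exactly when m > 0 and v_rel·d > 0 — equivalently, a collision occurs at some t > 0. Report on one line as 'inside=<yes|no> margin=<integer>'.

d = (-13, 3),  |d|² = 178;  R = 6+4 = 10,  c = 178−10² = 78
v_rel = (-10, 6),  |v_rel|² = 136;  v_rel·d = (-10)·(-13) + (6)·(3) = 148
136·t² − 296·t + 78 = 0  ⇒  m = 148² − 136·78 = 11296
m = 11296 > 0,  v_rel·d = 148 > 0  ⇒  inside

inside=yes margin=11296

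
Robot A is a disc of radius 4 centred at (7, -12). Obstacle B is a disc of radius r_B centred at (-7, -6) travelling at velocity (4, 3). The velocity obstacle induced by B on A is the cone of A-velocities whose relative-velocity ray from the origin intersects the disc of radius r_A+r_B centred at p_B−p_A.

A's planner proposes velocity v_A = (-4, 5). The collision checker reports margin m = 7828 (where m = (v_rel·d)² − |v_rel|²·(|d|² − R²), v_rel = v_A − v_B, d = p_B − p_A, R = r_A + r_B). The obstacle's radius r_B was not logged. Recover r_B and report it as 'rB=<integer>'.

m = 7828
d = (-14, 6);  v_rel = (-8, 2),  |v_rel|² = 68
v_rel×d = (-8)·(6) − (2)·(-14) = -20
since m = R²·68 − (-20)²:  R² = (400 + 7828) / 68 = 121
R = √121 = 11  ⇒  r_B = 11 − 4 = 7

rB=7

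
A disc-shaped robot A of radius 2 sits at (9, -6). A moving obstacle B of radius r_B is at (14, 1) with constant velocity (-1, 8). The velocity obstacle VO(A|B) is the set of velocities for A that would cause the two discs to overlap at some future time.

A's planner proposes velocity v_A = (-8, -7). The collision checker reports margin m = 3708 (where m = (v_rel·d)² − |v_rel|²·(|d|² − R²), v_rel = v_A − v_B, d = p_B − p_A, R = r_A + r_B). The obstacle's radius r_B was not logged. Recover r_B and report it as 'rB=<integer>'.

m = 3708
d = (5, 7);  v_rel = (-7, -15),  |v_rel|² = 274
v_rel×d = (-7)·(7) − (-15)·(5) = 26
since m = R²·274 − 26²:  R² = (676 + 3708) / 274 = 16
R = √16 = 4  ⇒  r_B = 4 − 2 = 2

rB=2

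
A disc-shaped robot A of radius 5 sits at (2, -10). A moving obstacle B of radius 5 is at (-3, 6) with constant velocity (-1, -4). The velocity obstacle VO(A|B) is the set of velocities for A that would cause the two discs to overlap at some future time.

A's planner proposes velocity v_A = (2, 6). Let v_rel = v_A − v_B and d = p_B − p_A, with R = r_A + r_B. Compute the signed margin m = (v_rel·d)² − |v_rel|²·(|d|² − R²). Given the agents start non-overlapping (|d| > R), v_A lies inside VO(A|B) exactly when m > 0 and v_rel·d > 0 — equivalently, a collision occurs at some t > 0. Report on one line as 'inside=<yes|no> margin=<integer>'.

d = (-5, 16),  |d|² = 281;  R = 5+5 = 10,  c = 281−10² = 181
v_rel = (3, 10),  |v_rel|² = 109;  v_rel·d = (3)·(-5) + (10)·(16) = 145
109·t² − 290·t + 181 = 0  ⇒  m = 145² − 109·181 = 1296
m = 1296 > 0,  v_rel·d = 145 > 0  ⇒  inside

inside=yes margin=1296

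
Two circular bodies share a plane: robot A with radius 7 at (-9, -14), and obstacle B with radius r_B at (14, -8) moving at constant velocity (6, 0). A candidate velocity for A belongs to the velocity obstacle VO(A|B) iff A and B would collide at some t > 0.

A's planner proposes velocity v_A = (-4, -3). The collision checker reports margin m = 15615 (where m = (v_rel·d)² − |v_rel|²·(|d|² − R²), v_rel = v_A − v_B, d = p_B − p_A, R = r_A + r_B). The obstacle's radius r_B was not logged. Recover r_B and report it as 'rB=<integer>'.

m = 15615
d = (23, 6);  v_rel = (-10, -3),  |v_rel|² = 109
v_rel×d = (-10)·(6) − (-3)·(23) = 9
since m = R²·109 − 9²:  R² = (81 + 15615) / 109 = 144
R = √144 = 12  ⇒  r_B = 12 − 7 = 5

rB=5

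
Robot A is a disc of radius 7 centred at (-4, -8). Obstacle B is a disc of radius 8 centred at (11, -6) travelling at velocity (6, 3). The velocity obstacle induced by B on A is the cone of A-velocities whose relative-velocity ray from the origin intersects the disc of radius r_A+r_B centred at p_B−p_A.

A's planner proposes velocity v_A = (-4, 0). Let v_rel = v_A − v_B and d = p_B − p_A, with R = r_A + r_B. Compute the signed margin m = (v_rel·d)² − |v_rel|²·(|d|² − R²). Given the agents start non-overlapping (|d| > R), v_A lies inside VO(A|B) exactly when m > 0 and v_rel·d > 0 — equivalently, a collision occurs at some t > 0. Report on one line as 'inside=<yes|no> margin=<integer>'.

d = (15, 2),  |d|² = 229;  R = 7+8 = 15,  c = 229−15² = 4
v_rel = (-10, -3),  |v_rel|² = 109;  v_rel·d = (-10)·(15) + (-3)·(2) = -156
109·t² + 312·t + 4 = 0  ⇒  m = (-156)² − 109·4 = 23900
m = 23900 > 0,  v_rel·d = -156 < 0  ⇒  outside

inside=no margin=23900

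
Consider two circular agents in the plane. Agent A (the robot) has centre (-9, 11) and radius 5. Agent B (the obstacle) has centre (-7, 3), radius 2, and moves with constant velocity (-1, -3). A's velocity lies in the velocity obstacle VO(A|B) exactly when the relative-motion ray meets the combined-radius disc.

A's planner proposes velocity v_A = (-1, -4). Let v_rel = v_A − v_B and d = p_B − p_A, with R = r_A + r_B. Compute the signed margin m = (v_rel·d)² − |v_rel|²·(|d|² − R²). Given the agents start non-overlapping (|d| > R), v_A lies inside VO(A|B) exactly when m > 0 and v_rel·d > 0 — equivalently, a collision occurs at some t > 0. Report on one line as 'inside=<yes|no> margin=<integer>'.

d = (2, -8),  |d|² = 68;  R = 5+2 = 7,  c = 68−7² = 19
v_rel = (0, -1),  |v_rel|² = 1;  v_rel·d = (0)·(2) + (-1)·(-8) = 8
1·t² − 16·t + 19 = 0  ⇒  m = 8² − 1·19 = 45
m = 45 > 0,  v_rel·d = 8 > 0  ⇒  inside

inside=yes margin=45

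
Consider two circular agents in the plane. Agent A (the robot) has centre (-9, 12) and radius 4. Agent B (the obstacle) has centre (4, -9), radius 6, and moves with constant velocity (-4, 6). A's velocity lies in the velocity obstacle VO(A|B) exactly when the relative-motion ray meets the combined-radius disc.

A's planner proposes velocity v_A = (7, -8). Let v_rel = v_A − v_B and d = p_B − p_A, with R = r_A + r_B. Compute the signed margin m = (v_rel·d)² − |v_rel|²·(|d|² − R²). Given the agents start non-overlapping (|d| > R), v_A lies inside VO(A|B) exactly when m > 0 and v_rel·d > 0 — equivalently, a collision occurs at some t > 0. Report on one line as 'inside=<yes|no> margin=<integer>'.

d = (13, -21),  |d|² = 610;  R = 4+6 = 10,  c = 610−10² = 510
v_rel = (11, -14),  |v_rel|² = 317;  v_rel·d = (11)·(13) + (-14)·(-21) = 437
317·t² − 874·t + 510 = 0  ⇒  m = 437² − 317·510 = 29299
m = 29299 > 0,  v_rel·d = 437 > 0  ⇒  inside

inside=yes margin=29299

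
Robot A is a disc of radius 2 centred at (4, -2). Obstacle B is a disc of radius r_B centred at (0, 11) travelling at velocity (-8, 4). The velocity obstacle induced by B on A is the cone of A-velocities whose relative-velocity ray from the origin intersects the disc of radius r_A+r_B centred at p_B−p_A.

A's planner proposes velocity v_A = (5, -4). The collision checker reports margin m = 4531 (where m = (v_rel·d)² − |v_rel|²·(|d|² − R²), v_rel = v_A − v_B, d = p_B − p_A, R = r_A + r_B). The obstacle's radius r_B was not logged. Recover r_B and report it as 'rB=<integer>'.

m = 4531
d = (-4, 13);  v_rel = (13, -8),  |v_rel|² = 233
v_rel×d = (13)·(13) − (-8)·(-4) = 137
since m = R²·233 − 137²:  R² = (18769 + 4531) / 233 = 100
R = √100 = 10  ⇒  r_B = 10 − 2 = 8

rB=8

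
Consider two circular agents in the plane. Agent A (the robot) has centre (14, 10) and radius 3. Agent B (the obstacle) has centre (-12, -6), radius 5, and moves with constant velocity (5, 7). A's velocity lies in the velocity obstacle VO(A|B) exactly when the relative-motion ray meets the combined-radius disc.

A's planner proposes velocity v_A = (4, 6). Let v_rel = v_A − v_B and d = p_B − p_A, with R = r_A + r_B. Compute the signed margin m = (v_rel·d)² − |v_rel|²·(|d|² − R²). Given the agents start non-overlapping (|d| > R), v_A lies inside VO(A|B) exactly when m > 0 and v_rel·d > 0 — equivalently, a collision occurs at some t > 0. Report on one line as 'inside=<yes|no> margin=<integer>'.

d = (-26, -16),  |d|² = 932;  R = 3+5 = 8,  c = 932−8² = 868
v_rel = (-1, -1),  |v_rel|² = 2;  v_rel·d = (-1)·(-26) + (-1)·(-16) = 42
2·t² − 84·t + 868 = 0  ⇒  m = 42² − 2·868 = 28
m = 28 > 0,  v_rel·d = 42 > 0  ⇒  inside

inside=yes margin=28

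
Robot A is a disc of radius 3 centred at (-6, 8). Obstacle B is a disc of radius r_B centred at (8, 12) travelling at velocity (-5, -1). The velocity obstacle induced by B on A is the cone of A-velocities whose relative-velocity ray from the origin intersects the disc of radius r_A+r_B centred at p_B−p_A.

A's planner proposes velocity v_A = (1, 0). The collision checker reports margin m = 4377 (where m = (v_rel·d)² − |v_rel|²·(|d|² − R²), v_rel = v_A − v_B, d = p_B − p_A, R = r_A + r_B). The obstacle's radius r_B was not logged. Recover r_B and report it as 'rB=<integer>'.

m = 4377
d = (14, 4);  v_rel = (6, 1),  |v_rel|² = 37
v_rel×d = (6)·(4) − (1)·(14) = 10
since m = R²·37 − 10²:  R² = (100 + 4377) / 37 = 121
R = √121 = 11  ⇒  r_B = 11 − 3 = 8

rB=8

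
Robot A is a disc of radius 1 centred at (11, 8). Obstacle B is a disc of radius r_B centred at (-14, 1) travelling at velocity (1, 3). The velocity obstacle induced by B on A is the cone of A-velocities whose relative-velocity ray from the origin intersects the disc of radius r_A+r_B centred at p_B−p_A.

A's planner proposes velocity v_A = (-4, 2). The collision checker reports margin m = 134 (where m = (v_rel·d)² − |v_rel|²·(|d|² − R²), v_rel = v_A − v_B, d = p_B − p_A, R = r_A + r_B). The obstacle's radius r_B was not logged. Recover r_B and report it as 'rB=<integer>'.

m = 134
d = (-25, -7);  v_rel = (-5, -1),  |v_rel|² = 26
v_rel×d = (-5)·(-7) − (-1)·(-25) = 10
since m = R²·26 − 10²:  R² = (100 + 134) / 26 = 9
R = √9 = 3  ⇒  r_B = 3 − 1 = 2

rB=2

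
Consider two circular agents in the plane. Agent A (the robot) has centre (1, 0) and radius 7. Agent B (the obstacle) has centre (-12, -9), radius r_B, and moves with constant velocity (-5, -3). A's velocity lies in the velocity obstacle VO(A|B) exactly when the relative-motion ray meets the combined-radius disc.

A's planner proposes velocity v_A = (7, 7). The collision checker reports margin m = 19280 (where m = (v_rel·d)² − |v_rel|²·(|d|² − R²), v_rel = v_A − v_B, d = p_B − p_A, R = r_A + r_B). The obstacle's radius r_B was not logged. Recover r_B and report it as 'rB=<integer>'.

m = 19280
d = (-13, -9);  v_rel = (12, 10),  |v_rel|² = 244
v_rel×d = (12)·(-9) − (10)·(-13) = 22
since m = R²·244 − 22²:  R² = (484 + 19280) / 244 = 81
R = √81 = 9  ⇒  r_B = 9 − 7 = 2

rB=2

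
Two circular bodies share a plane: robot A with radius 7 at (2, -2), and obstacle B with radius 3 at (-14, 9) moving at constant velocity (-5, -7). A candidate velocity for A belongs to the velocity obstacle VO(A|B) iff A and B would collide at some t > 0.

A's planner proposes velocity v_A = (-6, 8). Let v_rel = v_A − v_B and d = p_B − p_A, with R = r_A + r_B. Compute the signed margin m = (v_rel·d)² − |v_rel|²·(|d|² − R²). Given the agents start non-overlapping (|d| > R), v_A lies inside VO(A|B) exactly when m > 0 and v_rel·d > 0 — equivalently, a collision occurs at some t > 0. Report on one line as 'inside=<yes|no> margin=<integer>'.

d = (-16, 11),  |d|² = 377;  R = 7+3 = 10,  c = 377−10² = 277
v_rel = (-1, 15),  |v_rel|² = 226;  v_rel·d = (-1)·(-16) + (15)·(11) = 181
226·t² − 362·t + 277 = 0  ⇒  m = 181² − 226·277 = -29841
m = -29841 < 0,  v_rel·d = 181 > 0  ⇒  outside

inside=no margin=-29841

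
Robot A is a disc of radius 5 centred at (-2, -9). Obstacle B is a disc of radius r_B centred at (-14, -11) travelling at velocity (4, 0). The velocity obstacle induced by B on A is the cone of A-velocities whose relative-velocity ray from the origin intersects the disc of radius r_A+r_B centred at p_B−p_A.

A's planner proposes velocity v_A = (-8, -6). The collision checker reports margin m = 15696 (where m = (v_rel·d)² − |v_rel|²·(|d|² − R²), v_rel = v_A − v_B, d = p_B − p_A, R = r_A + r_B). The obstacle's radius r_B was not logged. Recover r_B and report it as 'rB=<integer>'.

m = 15696
d = (-12, -2);  v_rel = (-12, -6),  |v_rel|² = 180
v_rel×d = (-12)·(-2) − (-6)·(-12) = -48
since m = R²·180 − (-48)²:  R² = (2304 + 15696) / 180 = 100
R = √100 = 10  ⇒  r_B = 10 − 5 = 5

rB=5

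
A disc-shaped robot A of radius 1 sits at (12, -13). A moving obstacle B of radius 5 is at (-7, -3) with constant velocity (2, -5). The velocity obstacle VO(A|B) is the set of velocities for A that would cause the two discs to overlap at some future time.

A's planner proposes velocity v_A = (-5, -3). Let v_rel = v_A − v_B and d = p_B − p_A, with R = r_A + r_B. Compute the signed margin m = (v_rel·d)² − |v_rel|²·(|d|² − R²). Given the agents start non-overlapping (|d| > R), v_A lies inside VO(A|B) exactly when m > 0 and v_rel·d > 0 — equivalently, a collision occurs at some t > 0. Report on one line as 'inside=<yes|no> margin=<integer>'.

d = (-19, 10),  |d|² = 461;  R = 1+5 = 6,  c = 461−6² = 425
v_rel = (-7, 2),  |v_rel|² = 53;  v_rel·d = (-7)·(-19) + (2)·(10) = 153
53·t² − 306·t + 425 = 0  ⇒  m = 153² − 53·425 = 884
m = 884 > 0,  v_rel·d = 153 > 0  ⇒  inside

inside=yes margin=884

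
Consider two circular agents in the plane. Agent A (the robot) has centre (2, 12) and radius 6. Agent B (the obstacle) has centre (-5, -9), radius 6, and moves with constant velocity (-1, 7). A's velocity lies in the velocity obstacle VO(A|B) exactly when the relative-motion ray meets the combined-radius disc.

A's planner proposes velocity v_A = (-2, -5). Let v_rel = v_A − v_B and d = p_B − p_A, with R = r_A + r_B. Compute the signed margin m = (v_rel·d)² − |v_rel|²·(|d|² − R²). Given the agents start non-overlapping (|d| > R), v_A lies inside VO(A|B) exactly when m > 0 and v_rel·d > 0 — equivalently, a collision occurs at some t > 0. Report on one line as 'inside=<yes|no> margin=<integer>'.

d = (-7, -21),  |d|² = 490;  R = 6+6 = 12,  c = 490−12² = 346
v_rel = (-1, -12),  |v_rel|² = 145;  v_rel·d = (-1)·(-7) + (-12)·(-21) = 259
145·t² − 518·t + 346 = 0  ⇒  m = 259² − 145·346 = 16911
m = 16911 > 0,  v_rel·d = 259 > 0  ⇒  inside

inside=yes margin=16911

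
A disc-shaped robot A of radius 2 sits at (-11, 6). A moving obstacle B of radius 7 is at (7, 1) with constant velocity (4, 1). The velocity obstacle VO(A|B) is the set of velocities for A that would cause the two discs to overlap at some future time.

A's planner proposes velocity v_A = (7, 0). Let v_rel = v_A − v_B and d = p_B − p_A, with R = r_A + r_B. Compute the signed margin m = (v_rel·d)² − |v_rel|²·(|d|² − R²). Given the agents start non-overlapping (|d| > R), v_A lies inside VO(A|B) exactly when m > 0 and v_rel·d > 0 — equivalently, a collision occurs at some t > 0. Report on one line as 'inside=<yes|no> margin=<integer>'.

d = (18, -5),  |d|² = 349;  R = 2+7 = 9,  c = 349−9² = 268
v_rel = (3, -1),  |v_rel|² = 10;  v_rel·d = (3)·(18) + (-1)·(-5) = 59
10·t² − 118·t + 268 = 0  ⇒  m = 59² − 10·268 = 801
m = 801 > 0,  v_rel·d = 59 > 0  ⇒  inside

inside=yes margin=801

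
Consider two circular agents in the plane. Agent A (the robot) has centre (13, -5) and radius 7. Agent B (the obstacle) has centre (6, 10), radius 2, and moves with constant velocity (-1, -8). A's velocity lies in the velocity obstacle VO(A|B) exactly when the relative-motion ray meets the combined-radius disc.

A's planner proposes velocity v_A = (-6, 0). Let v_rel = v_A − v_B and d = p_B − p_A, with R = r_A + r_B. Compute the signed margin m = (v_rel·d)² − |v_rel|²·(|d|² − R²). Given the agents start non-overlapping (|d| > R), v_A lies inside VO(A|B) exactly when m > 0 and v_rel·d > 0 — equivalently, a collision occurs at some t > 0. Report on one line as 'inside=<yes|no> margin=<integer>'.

d = (-7, 15),  |d|² = 274;  R = 7+2 = 9,  c = 274−9² = 193
v_rel = (-5, 8),  |v_rel|² = 89;  v_rel·d = (-5)·(-7) + (8)·(15) = 155
89·t² − 310·t + 193 = 0  ⇒  m = 155² − 89·193 = 6848
m = 6848 > 0,  v_rel·d = 155 > 0  ⇒  inside

inside=yes margin=6848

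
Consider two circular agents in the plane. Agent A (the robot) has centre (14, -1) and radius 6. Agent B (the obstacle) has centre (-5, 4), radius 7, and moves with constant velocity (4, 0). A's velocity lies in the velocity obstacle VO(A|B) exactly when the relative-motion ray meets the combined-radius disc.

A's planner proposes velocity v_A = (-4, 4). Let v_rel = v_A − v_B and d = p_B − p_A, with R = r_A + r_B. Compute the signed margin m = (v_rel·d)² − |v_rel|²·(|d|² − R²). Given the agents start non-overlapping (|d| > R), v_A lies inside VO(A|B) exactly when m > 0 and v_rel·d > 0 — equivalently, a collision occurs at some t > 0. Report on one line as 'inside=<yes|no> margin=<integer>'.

d = (-19, 5),  |d|² = 386;  R = 6+7 = 13,  c = 386−13² = 217
v_rel = (-8, 4),  |v_rel|² = 80;  v_rel·d = (-8)·(-19) + (4)·(5) = 172
80·t² − 344·t + 217 = 0  ⇒  m = 172² − 80·217 = 12224
m = 12224 > 0,  v_rel·d = 172 > 0  ⇒  inside

inside=yes margin=12224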